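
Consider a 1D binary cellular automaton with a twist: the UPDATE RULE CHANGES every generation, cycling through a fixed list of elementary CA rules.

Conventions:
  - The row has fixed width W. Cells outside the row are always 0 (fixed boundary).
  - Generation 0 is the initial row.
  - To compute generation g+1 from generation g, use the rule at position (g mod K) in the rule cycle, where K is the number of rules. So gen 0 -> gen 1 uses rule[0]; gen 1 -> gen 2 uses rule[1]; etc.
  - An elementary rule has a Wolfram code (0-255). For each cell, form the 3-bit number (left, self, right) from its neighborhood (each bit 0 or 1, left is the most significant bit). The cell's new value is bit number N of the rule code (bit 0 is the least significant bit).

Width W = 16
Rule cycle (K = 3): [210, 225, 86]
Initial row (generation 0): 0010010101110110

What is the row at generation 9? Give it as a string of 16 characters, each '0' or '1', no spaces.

Answer: 0100011001101011

Derivation:
Gen 0: 0010010101110110
Gen 1 (rule 210): 0101100000110011
Gen 2 (rule 225): 0010101110010001
Gen 3 (rule 86): 0110100011111011
Gen 4 (rule 210): 1010010101111001
Gen 5 (rule 225): 0100001010111000
Gen 6 (rule 86): 1110011010001100
Gen 7 (rule 210): 0111101001010110
Gen 8 (rule 225): 0011110000101010
Gen 9 (rule 86): 0100011001101011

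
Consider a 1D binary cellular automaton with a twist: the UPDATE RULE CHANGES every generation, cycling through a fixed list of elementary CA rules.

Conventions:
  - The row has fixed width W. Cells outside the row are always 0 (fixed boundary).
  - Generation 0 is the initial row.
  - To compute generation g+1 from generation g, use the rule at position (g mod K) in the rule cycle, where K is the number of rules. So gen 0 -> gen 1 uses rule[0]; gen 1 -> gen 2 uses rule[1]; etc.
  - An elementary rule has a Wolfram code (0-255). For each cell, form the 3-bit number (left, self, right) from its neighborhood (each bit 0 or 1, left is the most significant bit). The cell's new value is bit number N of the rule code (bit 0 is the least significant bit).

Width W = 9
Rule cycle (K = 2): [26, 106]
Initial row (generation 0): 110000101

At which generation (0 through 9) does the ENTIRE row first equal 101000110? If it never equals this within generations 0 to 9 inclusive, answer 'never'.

Answer: never

Derivation:
Gen 0: 110000101
Gen 1 (rule 26): 101001000
Gen 2 (rule 106): 010010000
Gen 3 (rule 26): 101101000
Gen 4 (rule 106): 011110000
Gen 5 (rule 26): 110001000
Gen 6 (rule 106): 110010000
Gen 7 (rule 26): 101101000
Gen 8 (rule 106): 011110000
Gen 9 (rule 26): 110001000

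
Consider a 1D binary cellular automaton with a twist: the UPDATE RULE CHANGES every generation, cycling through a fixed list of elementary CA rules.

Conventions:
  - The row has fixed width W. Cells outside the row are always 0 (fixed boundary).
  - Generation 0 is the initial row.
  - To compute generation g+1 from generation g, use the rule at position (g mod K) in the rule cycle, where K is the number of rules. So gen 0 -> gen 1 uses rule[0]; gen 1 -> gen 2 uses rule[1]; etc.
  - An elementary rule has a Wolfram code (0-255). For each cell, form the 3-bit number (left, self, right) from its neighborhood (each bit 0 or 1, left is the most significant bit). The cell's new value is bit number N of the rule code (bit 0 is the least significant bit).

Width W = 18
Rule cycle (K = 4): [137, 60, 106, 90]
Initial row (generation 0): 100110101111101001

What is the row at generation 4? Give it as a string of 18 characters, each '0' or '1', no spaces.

Answer: 011011101010100000

Derivation:
Gen 0: 100110101111101001
Gen 1 (rule 137): 000100001111000000
Gen 2 (rule 60): 000110001000100000
Gen 3 (rule 106): 001110010001000000
Gen 4 (rule 90): 011011101010100000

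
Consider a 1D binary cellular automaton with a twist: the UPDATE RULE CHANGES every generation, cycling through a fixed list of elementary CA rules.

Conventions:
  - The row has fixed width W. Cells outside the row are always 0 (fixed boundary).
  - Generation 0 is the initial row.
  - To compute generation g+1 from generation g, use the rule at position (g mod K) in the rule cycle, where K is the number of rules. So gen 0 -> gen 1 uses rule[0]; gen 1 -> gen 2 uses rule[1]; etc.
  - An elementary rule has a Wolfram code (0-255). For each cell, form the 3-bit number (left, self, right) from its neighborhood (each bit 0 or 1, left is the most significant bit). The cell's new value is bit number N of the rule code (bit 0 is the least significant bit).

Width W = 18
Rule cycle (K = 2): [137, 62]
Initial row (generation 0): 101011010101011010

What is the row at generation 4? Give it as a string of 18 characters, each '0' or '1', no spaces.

Answer: 101101110001101110

Derivation:
Gen 0: 101011010101011010
Gen 1 (rule 137): 000010000000010000
Gen 2 (rule 62): 000111000000111000
Gen 3 (rule 137): 110110011110110011
Gen 4 (rule 62): 101101110001101110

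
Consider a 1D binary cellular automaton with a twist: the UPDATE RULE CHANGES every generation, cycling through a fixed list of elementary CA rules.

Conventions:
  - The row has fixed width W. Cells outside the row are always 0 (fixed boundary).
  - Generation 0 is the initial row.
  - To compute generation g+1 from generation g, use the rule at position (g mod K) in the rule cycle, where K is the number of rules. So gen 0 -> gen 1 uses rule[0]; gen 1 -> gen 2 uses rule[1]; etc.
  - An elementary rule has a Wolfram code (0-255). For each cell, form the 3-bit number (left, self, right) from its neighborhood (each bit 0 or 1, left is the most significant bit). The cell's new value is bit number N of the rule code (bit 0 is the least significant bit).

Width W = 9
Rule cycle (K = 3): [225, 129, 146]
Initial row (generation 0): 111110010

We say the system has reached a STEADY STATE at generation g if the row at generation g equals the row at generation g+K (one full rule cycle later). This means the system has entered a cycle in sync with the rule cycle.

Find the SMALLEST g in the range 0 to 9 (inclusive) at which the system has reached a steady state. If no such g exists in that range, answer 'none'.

Answer: none

Derivation:
Gen 0: 111110010
Gen 1 (rule 225): 011110000
Gen 2 (rule 129): 001100111
Gen 3 (rule 146): 010011010
Gen 4 (rule 225): 000001100
Gen 5 (rule 129): 111100001
Gen 6 (rule 146): 011010010
Gen 7 (rule 225): 001100000
Gen 8 (rule 129): 100001111
Gen 9 (rule 146): 010010110
Gen 10 (rule 225): 000001010
Gen 11 (rule 129): 111100000
Gen 12 (rule 146): 011010000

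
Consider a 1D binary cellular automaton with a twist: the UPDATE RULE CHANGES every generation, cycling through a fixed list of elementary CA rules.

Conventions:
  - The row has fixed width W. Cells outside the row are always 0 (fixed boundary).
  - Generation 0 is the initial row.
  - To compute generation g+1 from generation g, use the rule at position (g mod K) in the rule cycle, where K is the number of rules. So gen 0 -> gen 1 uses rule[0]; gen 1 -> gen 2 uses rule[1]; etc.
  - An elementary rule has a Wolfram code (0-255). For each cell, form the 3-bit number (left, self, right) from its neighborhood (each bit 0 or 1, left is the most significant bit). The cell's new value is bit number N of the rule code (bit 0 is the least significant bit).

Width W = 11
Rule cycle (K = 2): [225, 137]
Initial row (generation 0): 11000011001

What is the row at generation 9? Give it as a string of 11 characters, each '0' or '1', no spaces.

Gen 0: 11000011001
Gen 1 (rule 225): 01011001000
Gen 2 (rule 137): 00010000011
Gen 3 (rule 225): 11000111001
Gen 4 (rule 137): 10010110000
Gen 5 (rule 225): 00001010111
Gen 6 (rule 137): 11100000110
Gen 7 (rule 225): 01101110010
Gen 8 (rule 137): 01001100000
Gen 9 (rule 225): 00000101111

Answer: 00000101111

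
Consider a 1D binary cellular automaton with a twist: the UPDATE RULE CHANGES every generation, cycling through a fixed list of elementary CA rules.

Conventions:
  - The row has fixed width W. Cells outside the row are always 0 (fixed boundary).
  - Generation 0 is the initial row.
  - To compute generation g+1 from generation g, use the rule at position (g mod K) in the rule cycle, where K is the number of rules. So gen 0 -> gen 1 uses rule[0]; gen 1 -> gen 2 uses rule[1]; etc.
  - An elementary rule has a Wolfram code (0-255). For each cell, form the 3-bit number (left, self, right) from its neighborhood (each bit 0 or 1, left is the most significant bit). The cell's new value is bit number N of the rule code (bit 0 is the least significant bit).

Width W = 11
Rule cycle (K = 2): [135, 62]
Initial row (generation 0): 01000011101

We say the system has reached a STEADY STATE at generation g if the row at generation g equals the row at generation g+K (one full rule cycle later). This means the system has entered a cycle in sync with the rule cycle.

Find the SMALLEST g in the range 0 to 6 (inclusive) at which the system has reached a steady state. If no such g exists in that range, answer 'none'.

Gen 0: 01000011101
Gen 1 (rule 135): 11011101001
Gen 2 (rule 62): 10110011111
Gen 3 (rule 135): 10000101110
Gen 4 (rule 62): 11001111001
Gen 5 (rule 135): 00010110011
Gen 6 (rule 62): 00111101110
Gen 7 (rule 135): 11011000100
Gen 8 (rule 62): 10110101110

Answer: none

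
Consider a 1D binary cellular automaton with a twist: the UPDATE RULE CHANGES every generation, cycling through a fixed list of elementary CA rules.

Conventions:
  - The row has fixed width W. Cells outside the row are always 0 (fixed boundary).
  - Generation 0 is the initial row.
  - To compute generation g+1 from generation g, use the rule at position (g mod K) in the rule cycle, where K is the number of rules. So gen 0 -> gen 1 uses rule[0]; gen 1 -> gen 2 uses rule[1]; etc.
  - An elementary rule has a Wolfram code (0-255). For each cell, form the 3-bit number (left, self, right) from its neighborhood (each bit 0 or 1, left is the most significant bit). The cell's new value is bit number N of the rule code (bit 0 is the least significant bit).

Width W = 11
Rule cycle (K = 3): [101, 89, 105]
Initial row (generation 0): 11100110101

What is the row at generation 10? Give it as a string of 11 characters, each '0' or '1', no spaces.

Gen 0: 11100110101
Gen 1 (rule 101): 00100011111
Gen 2 (rule 89): 10011010001
Gen 3 (rule 105): 00011100100
Gen 4 (rule 101): 11000100101
Gen 5 (rule 89): 11110010000
Gen 6 (rule 105): 10010000111
Gen 7 (rule 101): 10010110001
Gen 8 (rule 89): 01000111100
Gen 9 (rule 105): 00010100101
Gen 10 (rule 101): 11011100111

Answer: 11011100111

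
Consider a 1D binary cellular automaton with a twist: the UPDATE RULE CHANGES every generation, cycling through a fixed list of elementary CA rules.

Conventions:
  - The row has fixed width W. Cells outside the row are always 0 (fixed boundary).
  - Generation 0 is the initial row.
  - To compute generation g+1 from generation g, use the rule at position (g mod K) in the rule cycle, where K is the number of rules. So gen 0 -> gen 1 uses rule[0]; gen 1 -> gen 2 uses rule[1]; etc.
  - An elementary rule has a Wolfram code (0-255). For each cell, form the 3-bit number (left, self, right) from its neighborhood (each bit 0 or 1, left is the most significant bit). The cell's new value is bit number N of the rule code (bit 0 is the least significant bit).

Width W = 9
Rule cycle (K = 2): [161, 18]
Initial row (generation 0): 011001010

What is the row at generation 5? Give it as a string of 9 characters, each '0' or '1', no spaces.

Gen 0: 011001010
Gen 1 (rule 161): 000000100
Gen 2 (rule 18): 000001010
Gen 3 (rule 161): 111100100
Gen 4 (rule 18): 000011010
Gen 5 (rule 161): 111000100

Answer: 111000100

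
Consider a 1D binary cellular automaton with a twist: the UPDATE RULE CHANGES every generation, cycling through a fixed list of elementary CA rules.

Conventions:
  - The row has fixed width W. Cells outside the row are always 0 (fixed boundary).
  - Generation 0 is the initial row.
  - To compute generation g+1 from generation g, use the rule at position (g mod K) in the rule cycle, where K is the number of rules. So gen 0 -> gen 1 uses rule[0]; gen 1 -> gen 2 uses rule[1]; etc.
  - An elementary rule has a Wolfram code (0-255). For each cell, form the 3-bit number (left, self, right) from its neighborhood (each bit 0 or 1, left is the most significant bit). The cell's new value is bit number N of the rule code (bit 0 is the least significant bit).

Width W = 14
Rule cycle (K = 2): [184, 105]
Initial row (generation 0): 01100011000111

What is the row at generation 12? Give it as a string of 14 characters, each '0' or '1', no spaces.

Answer: 11111011111100

Derivation:
Gen 0: 01100011000111
Gen 1 (rule 184): 01010010100110
Gen 2 (rule 105): 00100001000110
Gen 3 (rule 184): 00010000100101
Gen 4 (rule 105): 11000110000010
Gen 5 (rule 184): 10100101000001
Gen 6 (rule 105): 01000010011100
Gen 7 (rule 184): 00100001011010
Gen 8 (rule 105): 10001100111100
Gen 9 (rule 184): 01001010111010
Gen 10 (rule 105): 00000101101100
Gen 11 (rule 184): 00000011011010
Gen 12 (rule 105): 11111011111100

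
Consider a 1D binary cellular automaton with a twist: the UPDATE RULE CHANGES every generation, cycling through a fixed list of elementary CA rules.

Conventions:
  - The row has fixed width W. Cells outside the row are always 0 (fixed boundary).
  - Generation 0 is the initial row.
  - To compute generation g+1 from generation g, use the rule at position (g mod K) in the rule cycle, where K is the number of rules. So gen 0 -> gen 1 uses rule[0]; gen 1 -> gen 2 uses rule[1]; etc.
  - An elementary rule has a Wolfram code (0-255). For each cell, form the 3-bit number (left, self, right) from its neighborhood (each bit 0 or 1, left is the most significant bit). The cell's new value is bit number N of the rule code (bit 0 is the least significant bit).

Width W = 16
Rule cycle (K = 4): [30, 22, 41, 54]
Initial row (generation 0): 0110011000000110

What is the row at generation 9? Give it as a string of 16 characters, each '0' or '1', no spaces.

Gen 0: 0110011000000110
Gen 1 (rule 30): 1101110100001101
Gen 2 (rule 22): 0000000110010001
Gen 3 (rule 41): 1111110100000100
Gen 4 (rule 54): 0000001110001110
Gen 5 (rule 30): 0000011001011001
Gen 6 (rule 22): 0000100111000111
Gen 7 (rule 41): 1110000100010100
Gen 8 (rule 54): 0001001110111110
Gen 9 (rule 30): 0011111000100001

Answer: 0011111000100001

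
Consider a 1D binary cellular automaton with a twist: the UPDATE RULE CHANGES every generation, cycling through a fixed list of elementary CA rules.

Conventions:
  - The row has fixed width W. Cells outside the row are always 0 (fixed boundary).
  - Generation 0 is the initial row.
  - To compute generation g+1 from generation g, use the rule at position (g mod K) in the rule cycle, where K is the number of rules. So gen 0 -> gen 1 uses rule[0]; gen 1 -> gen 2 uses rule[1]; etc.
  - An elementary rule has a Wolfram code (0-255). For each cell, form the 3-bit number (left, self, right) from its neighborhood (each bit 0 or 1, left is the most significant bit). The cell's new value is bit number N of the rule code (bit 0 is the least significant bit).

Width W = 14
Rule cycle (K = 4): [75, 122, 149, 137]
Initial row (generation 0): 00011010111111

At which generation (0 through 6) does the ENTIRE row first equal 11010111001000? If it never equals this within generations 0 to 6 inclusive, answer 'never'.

Gen 0: 00011010111111
Gen 1 (rule 75): 11111000100001
Gen 2 (rule 122): 10001101010010
Gen 3 (rule 149): 11100001011011
Gen 4 (rule 137): 11001100010010
Gen 5 (rule 75): 11011101100100
Gen 6 (rule 122): 11110111111010

Answer: never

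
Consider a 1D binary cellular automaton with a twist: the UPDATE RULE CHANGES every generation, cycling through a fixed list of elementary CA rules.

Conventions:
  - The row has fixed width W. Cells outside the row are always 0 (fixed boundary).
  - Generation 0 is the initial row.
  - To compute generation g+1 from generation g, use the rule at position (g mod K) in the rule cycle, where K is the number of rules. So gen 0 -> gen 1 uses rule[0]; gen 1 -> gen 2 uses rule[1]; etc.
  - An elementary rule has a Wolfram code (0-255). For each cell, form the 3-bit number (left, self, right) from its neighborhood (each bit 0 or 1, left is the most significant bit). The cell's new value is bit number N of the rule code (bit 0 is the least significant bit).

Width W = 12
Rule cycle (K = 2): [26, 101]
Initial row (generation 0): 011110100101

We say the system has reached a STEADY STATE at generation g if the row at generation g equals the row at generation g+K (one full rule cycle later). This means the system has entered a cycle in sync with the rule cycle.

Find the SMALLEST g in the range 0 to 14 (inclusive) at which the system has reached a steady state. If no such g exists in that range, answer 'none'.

Answer: none

Derivation:
Gen 0: 011110100101
Gen 1 (rule 26): 110000011000
Gen 2 (rule 101): 010111001011
Gen 3 (rule 26): 100100110010
Gen 4 (rule 101): 100100010010
Gen 5 (rule 26): 011010101101
Gen 6 (rule 101): 001111110111
Gen 7 (rule 26): 011000000100
Gen 8 (rule 101): 001011110101
Gen 9 (rule 26): 010010000000
Gen 10 (rule 101): 010010111111
Gen 11 (rule 26): 101100100000
Gen 12 (rule 101): 110100101111
Gen 13 (rule 26): 100011001000
Gen 14 (rule 101): 101001001011
Gen 15 (rule 26): 000110110010
Gen 16 (rule 101): 110011010010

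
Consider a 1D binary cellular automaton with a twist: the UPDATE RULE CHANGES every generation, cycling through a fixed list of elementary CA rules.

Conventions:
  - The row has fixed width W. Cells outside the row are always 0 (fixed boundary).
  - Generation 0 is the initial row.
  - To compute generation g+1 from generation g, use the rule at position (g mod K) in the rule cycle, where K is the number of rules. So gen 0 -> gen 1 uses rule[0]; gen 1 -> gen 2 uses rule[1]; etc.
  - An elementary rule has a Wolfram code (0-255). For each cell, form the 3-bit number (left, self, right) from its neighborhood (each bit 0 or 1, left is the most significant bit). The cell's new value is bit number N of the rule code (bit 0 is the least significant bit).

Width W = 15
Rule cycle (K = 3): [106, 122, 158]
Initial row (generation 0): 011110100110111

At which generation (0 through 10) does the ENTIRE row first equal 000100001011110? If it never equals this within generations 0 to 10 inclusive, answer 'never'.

Gen 0: 011110100110111
Gen 1 (rule 106): 110011001111101
Gen 2 (rule 122): 111111111000110
Gen 3 (rule 158): 111111110101101
Gen 4 (rule 106): 100000011011110
Gen 5 (rule 122): 010000111110011
Gen 6 (rule 158): 111001111101110
Gen 7 (rule 106): 101011000111010
Gen 8 (rule 122): 010111101101101
Gen 9 (rule 158): 110111001001001
Gen 10 (rule 106): 111101010010010

Answer: never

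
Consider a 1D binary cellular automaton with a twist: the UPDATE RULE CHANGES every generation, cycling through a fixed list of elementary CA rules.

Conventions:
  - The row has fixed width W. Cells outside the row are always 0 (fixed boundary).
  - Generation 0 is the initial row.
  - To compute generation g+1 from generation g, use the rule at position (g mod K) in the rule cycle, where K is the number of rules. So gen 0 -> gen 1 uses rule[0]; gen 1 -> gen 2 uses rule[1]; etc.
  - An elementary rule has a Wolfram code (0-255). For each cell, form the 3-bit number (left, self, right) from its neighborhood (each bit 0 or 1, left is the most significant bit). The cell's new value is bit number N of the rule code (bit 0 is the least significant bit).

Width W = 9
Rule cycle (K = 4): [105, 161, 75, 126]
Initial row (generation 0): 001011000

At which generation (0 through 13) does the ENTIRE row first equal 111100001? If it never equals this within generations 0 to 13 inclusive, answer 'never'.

Gen 0: 001011000
Gen 1 (rule 105): 100111011
Gen 2 (rule 161): 000010100
Gen 3 (rule 75): 111100001
Gen 4 (rule 126): 100110011
Gen 5 (rule 105): 000110011
Gen 6 (rule 161): 110000000
Gen 7 (rule 75): 110111111
Gen 8 (rule 126): 111100001
Gen 9 (rule 105): 100101100
Gen 10 (rule 161): 000010001
Gen 11 (rule 75): 111100110
Gen 12 (rule 126): 100111111
Gen 13 (rule 105): 000100001

Answer: 3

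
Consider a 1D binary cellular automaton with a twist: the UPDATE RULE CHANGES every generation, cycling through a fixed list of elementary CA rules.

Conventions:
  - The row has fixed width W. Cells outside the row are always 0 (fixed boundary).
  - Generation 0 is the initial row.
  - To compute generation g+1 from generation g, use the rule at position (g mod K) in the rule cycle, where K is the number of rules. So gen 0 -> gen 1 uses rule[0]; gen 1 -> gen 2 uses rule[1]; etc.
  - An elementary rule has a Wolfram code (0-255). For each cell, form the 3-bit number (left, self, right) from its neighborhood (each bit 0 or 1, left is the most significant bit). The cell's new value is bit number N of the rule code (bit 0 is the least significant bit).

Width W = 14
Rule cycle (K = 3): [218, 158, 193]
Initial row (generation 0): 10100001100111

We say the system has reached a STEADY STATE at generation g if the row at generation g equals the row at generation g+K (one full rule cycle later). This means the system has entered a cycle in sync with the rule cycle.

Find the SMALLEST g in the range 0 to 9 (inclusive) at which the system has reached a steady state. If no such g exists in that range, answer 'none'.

Gen 0: 10100001100111
Gen 1 (rule 218): 00010011111111
Gen 2 (rule 158): 00111111111110
Gen 3 (rule 193): 10011111111110
Gen 4 (rule 218): 01111111111111
Gen 5 (rule 158): 11111111111110
Gen 6 (rule 193): 01111111111110
Gen 7 (rule 218): 11111111111111
Gen 8 (rule 158): 11111111111110
Gen 9 (rule 193): 01111111111110
Gen 10 (rule 218): 11111111111111
Gen 11 (rule 158): 11111111111110
Gen 12 (rule 193): 01111111111110

Answer: 5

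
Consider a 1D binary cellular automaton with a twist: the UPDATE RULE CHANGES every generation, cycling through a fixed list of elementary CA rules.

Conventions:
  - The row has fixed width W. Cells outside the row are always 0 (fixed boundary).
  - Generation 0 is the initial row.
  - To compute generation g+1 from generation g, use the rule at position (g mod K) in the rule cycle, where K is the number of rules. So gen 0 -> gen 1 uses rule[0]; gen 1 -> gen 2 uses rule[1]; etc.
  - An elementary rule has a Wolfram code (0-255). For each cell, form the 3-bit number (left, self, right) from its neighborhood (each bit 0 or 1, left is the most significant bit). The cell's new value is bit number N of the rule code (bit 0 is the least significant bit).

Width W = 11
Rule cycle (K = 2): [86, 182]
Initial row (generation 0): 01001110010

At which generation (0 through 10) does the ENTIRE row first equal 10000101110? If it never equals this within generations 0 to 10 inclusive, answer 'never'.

Gen 0: 01001110010
Gen 1 (rule 86): 11110011111
Gen 2 (rule 182): 01101101110
Gen 3 (rule 86): 10100100011
Gen 4 (rule 182): 11111110100
Gen 5 (rule 86): 00000010110
Gen 6 (rule 182): 00000111001
Gen 7 (rule 86): 00001001111
Gen 8 (rule 182): 00011110110
Gen 9 (rule 86): 00100010011
Gen 10 (rule 182): 01110111100

Answer: never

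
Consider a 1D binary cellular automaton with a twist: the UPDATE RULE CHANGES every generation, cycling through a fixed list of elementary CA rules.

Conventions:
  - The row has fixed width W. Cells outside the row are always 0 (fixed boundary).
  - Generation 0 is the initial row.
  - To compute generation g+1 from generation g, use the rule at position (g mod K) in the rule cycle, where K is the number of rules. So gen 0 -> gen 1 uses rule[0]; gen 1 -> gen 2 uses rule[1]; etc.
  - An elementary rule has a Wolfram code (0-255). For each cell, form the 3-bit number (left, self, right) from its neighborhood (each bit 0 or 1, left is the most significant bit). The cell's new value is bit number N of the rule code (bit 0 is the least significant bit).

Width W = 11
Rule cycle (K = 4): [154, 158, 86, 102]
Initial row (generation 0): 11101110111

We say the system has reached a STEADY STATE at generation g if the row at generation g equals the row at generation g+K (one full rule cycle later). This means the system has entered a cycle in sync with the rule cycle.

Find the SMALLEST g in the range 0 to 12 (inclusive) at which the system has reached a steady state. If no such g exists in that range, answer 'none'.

Gen 0: 11101110111
Gen 1 (rule 154): 11001100110
Gen 2 (rule 158): 10111011101
Gen 3 (rule 86): 10001000101
Gen 4 (rule 102): 10011001111
Gen 5 (rule 154): 01110111110
Gen 6 (rule 158): 11100111101
Gen 7 (rule 86): 00111000101
Gen 8 (rule 102): 01001001111
Gen 9 (rule 154): 10110111110
Gen 10 (rule 158): 10100111101
Gen 11 (rule 86): 10111000101
Gen 12 (rule 102): 11001001111
Gen 13 (rule 154): 10110111110
Gen 14 (rule 158): 10100111101
Gen 15 (rule 86): 10111000101
Gen 16 (rule 102): 11001001111

Answer: 9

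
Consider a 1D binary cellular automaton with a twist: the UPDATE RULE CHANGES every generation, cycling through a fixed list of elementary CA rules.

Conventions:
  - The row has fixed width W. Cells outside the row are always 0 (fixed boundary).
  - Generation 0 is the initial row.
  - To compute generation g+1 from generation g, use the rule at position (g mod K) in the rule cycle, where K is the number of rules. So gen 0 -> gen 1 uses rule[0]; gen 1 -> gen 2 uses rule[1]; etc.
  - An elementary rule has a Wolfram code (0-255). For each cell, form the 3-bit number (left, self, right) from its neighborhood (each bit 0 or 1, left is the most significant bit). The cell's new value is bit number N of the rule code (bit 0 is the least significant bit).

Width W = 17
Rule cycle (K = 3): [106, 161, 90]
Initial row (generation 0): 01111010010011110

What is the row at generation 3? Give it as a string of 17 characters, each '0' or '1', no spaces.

Gen 0: 01111010010011110
Gen 1 (rule 106): 11001100100110010
Gen 2 (rule 161): 00000000000000000
Gen 3 (rule 90): 00000000000000000

Answer: 00000000000000000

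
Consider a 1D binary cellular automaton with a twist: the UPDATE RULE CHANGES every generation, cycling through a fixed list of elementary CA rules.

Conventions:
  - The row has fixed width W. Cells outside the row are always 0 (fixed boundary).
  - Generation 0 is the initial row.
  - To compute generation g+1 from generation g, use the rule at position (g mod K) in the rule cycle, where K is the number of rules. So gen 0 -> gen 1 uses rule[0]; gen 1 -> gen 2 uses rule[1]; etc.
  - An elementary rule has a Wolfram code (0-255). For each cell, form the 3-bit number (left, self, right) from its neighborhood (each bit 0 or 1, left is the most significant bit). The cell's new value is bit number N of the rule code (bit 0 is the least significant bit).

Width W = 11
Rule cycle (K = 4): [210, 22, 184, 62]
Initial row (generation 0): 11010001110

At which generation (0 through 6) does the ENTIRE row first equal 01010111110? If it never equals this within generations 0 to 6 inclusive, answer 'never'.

Answer: 5

Derivation:
Gen 0: 11010001110
Gen 1 (rule 210): 01001010111
Gen 2 (rule 22): 11111010000
Gen 3 (rule 184): 11110101000
Gen 4 (rule 62): 10001111100
Gen 5 (rule 210): 01010111110
Gen 6 (rule 22): 11010000001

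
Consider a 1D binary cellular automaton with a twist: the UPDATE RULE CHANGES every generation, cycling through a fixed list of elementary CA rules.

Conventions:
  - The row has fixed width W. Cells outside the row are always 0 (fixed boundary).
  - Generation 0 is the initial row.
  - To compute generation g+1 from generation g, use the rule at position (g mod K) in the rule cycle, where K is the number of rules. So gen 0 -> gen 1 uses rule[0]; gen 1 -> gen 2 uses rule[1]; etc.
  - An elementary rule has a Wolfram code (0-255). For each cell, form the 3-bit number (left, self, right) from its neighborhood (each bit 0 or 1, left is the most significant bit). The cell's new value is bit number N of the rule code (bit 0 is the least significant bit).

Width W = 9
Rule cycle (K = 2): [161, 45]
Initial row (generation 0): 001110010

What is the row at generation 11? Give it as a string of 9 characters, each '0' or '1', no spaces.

Gen 0: 001110010
Gen 1 (rule 161): 100100000
Gen 2 (rule 45): 100101111
Gen 3 (rule 161): 000010110
Gen 4 (rule 45): 111011100
Gen 5 (rule 161): 010101001
Gen 6 (rule 45): 011111001
Gen 7 (rule 161): 001110000
Gen 8 (rule 45): 101000111
Gen 9 (rule 161): 010010010
Gen 10 (rule 45): 010010010
Gen 11 (rule 161): 000000000

Answer: 000000000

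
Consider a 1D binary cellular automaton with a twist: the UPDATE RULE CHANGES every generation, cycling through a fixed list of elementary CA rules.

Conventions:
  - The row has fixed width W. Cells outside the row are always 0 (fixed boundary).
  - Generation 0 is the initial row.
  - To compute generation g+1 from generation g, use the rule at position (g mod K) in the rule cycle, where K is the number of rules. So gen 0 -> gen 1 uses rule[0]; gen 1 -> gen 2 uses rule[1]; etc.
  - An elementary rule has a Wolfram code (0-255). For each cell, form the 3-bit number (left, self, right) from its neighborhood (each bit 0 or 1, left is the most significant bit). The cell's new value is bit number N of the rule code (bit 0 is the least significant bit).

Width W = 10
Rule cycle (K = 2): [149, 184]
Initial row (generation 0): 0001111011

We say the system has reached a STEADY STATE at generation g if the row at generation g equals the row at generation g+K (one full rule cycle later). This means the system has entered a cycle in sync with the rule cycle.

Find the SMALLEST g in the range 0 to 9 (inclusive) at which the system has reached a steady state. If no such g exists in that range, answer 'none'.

Answer: none

Derivation:
Gen 0: 0001111011
Gen 1 (rule 149): 1100110000
Gen 2 (rule 184): 1010101000
Gen 3 (rule 149): 1010101111
Gen 4 (rule 184): 0101011110
Gen 5 (rule 149): 0101001101
Gen 6 (rule 184): 0010101010
Gen 7 (rule 149): 1010101011
Gen 8 (rule 184): 0101010110
Gen 9 (rule 149): 0101010001
Gen 10 (rule 184): 0010101000
Gen 11 (rule 149): 1010101111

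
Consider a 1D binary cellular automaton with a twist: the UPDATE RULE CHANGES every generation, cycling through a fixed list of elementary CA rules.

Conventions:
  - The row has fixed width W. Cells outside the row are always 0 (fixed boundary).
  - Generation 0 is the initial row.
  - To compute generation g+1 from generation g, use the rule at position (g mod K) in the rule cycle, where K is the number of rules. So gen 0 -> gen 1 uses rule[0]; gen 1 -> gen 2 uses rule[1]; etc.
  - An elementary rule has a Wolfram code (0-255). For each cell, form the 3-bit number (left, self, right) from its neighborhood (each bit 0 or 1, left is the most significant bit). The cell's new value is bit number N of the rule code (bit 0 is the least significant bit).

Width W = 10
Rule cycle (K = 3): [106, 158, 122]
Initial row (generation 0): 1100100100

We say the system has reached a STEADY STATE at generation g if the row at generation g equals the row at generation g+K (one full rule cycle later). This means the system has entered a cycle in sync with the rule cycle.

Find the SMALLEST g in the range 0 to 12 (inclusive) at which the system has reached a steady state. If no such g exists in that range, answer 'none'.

Answer: 3

Derivation:
Gen 0: 1100100100
Gen 1 (rule 106): 1101001000
Gen 2 (rule 158): 1001111100
Gen 3 (rule 122): 0111000110
Gen 4 (rule 106): 1101001110
Gen 5 (rule 158): 1001111101
Gen 6 (rule 122): 0111000110
Gen 7 (rule 106): 1101001110
Gen 8 (rule 158): 1001111101
Gen 9 (rule 122): 0111000110
Gen 10 (rule 106): 1101001110
Gen 11 (rule 158): 1001111101
Gen 12 (rule 122): 0111000110
Gen 13 (rule 106): 1101001110
Gen 14 (rule 158): 1001111101
Gen 15 (rule 122): 0111000110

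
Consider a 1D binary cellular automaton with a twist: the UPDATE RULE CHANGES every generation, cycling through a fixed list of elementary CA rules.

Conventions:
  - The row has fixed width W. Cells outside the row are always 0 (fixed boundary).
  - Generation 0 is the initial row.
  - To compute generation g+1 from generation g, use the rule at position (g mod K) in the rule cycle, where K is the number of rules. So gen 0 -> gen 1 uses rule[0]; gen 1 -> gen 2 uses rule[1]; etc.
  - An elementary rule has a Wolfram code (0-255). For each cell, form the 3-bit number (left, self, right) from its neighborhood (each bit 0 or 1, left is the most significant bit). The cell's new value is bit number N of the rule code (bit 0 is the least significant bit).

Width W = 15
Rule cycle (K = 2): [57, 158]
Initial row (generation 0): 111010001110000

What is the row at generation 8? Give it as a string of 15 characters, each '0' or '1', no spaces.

Gen 0: 111010001110000
Gen 1 (rule 57): 100101101001111
Gen 2 (rule 158): 111101001111110
Gen 3 (rule 57): 100010101000001
Gen 4 (rule 158): 110110101100011
Gen 5 (rule 57): 101101011011010
Gen 6 (rule 158): 101001010010011
Gen 7 (rule 57): 010100101001010
Gen 8 (rule 158): 110111101111011

Answer: 110111101111011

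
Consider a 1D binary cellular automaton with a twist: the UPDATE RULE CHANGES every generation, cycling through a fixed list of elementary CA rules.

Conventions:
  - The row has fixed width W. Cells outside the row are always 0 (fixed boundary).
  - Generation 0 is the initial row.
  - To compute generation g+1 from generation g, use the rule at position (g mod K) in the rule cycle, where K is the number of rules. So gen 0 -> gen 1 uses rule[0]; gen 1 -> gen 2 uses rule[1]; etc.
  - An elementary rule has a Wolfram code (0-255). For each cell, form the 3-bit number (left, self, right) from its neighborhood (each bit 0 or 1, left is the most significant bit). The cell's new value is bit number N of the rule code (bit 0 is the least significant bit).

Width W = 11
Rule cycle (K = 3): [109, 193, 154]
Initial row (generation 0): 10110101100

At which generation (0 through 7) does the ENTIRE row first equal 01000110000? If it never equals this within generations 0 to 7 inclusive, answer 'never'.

Gen 0: 10110101100
Gen 1 (rule 109): 11111111101
Gen 2 (rule 193): 01111111100
Gen 3 (rule 154): 11111111010
Gen 4 (rule 109): 10000001110
Gen 5 (rule 193): 00111100110
Gen 6 (rule 154): 01111011101
Gen 7 (rule 109): 01001110111

Answer: never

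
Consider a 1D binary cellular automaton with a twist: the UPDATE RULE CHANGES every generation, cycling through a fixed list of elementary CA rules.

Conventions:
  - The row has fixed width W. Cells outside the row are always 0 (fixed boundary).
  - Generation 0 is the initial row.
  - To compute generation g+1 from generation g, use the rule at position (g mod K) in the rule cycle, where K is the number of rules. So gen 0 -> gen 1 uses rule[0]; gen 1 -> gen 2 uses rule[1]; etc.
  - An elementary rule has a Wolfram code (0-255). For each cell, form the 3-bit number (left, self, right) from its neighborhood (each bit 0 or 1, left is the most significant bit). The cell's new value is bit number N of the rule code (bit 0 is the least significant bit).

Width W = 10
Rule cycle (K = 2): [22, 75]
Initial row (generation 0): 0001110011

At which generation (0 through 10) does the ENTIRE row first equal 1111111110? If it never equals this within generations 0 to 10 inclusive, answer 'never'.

Answer: 6

Derivation:
Gen 0: 0001110011
Gen 1 (rule 22): 0010001100
Gen 2 (rule 75): 1100111101
Gen 3 (rule 22): 0011000001
Gen 4 (rule 75): 1111011110
Gen 5 (rule 22): 0000000001
Gen 6 (rule 75): 1111111110
Gen 7 (rule 22): 0000000001
Gen 8 (rule 75): 1111111110
Gen 9 (rule 22): 0000000001
Gen 10 (rule 75): 1111111110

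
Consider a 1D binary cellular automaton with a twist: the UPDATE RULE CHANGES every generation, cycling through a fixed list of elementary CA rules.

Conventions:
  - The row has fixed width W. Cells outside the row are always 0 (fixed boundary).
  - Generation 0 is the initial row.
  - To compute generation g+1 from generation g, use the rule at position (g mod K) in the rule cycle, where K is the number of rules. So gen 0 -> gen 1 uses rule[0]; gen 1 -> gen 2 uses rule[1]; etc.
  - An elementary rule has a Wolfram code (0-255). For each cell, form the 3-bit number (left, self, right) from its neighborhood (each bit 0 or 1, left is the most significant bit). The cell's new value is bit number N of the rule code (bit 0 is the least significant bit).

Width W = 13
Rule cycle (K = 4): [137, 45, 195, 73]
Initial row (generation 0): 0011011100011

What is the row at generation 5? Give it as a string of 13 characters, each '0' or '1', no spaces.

Gen 0: 0011011100011
Gen 1 (rule 137): 1010011001010
Gen 2 (rule 45): 1110010001110
Gen 3 (rule 195): 0110100110110
Gen 4 (rule 73): 0110000110110
Gen 5 (rule 137): 0100110100100

Answer: 0100110100100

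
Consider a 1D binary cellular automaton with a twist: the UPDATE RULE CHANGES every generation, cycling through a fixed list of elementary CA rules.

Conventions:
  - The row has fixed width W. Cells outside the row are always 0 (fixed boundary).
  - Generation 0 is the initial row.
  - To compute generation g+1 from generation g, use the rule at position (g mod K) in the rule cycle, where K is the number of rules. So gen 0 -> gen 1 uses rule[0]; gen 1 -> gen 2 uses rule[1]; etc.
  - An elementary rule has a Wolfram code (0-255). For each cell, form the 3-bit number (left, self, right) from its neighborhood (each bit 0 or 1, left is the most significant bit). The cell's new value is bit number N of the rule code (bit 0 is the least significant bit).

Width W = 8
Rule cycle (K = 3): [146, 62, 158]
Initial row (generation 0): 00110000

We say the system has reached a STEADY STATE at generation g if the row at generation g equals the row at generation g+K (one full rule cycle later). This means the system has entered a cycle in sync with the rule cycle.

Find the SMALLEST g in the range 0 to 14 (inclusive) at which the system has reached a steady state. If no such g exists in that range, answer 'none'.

Answer: 13

Derivation:
Gen 0: 00110000
Gen 1 (rule 146): 01001000
Gen 2 (rule 62): 11111100
Gen 3 (rule 158): 11111010
Gen 4 (rule 146): 01110001
Gen 5 (rule 62): 11001011
Gen 6 (rule 158): 10111010
Gen 7 (rule 146): 00010001
Gen 8 (rule 62): 00111011
Gen 9 (rule 158): 01110010
Gen 10 (rule 146): 10101101
Gen 11 (rule 62): 11111011
Gen 12 (rule 158): 11110010
Gen 13 (rule 146): 01101101
Gen 14 (rule 62): 11011011
Gen 15 (rule 158): 10010010
Gen 16 (rule 146): 01101101
Gen 17 (rule 62): 11011011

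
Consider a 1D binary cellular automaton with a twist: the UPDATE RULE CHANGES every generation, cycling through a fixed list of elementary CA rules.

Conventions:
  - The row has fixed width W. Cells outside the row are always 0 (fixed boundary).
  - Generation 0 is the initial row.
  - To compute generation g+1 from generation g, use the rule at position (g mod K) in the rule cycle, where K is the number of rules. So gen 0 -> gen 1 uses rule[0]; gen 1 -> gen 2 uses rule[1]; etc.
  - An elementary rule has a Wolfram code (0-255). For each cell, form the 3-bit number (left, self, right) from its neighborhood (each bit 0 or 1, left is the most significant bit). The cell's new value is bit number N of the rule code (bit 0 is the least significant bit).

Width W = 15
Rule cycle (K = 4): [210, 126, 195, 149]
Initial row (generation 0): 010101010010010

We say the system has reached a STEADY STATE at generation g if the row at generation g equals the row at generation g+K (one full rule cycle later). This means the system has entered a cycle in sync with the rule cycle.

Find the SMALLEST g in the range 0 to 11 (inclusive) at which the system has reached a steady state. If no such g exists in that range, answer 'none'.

Answer: none

Derivation:
Gen 0: 010101010010010
Gen 1 (rule 210): 100000001101101
Gen 2 (rule 126): 110000011111111
Gen 3 (rule 195): 010111101111111
Gen 4 (rule 149): 010011000111110
Gen 5 (rule 210): 101101101011111
Gen 6 (rule 126): 111111111110001
Gen 7 (rule 195): 011111111110110
Gen 8 (rule 149): 001111111100001
Gen 9 (rule 210): 010111111110010
Gen 10 (rule 126): 111100000011111
Gen 11 (rule 195): 011101111101111
Gen 12 (rule 149): 001000111000110
Gen 13 (rule 210): 010101011101011
Gen 14 (rule 126): 111111110111111
Gen 15 (rule 195): 011111110011111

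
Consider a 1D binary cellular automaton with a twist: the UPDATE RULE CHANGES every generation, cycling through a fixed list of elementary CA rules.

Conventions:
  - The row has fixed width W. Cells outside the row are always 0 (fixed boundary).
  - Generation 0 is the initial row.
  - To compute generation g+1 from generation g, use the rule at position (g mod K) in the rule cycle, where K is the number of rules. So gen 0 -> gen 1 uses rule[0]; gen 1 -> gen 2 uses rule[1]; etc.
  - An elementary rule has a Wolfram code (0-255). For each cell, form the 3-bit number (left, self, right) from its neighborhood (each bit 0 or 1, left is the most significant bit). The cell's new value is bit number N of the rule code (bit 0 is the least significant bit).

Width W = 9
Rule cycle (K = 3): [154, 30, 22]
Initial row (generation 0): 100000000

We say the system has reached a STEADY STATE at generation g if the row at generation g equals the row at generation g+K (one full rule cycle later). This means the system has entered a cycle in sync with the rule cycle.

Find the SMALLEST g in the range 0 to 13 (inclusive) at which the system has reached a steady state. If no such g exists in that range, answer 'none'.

Answer: 9

Derivation:
Gen 0: 100000000
Gen 1 (rule 154): 010000000
Gen 2 (rule 30): 111000000
Gen 3 (rule 22): 000100000
Gen 4 (rule 154): 001010000
Gen 5 (rule 30): 011011000
Gen 6 (rule 22): 100000100
Gen 7 (rule 154): 010001010
Gen 8 (rule 30): 111011011
Gen 9 (rule 22): 000000000
Gen 10 (rule 154): 000000000
Gen 11 (rule 30): 000000000
Gen 12 (rule 22): 000000000
Gen 13 (rule 154): 000000000
Gen 14 (rule 30): 000000000
Gen 15 (rule 22): 000000000
Gen 16 (rule 154): 000000000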